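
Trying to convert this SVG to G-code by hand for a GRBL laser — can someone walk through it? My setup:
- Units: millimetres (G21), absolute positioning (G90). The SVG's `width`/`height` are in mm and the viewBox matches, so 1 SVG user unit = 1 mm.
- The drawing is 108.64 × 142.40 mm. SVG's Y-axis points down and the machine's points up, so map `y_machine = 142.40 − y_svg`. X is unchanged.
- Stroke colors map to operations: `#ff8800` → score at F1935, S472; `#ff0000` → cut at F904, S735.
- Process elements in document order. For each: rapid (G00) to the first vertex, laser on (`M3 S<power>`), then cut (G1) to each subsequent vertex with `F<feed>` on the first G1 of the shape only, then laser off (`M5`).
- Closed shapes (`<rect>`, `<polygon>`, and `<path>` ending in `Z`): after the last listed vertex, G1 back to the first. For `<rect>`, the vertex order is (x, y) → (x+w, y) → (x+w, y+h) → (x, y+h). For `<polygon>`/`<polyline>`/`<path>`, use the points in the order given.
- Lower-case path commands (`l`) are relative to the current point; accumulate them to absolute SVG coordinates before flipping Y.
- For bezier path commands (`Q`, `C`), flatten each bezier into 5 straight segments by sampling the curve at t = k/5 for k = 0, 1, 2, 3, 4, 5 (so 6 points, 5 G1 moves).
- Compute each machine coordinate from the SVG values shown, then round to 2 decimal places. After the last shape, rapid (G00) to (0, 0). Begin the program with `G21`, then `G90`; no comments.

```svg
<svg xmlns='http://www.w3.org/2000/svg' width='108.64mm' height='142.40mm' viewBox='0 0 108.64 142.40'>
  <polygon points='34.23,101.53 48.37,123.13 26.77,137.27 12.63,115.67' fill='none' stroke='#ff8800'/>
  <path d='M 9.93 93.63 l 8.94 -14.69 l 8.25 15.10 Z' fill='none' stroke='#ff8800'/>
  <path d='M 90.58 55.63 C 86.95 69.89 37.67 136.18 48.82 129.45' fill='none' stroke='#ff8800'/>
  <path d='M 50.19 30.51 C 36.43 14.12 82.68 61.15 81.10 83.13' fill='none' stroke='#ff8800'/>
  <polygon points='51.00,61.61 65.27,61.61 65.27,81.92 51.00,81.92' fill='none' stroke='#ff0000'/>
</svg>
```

1 u = 1 mm; y_m = 142.40 − y.

[1] `<polygon>` regular polygon, #ff8800→score S472 F1935: (34.23,40.87) → (48.37,19.27) → (26.77,5.13) → (12.63,26.73) → (34.23,40.87) (closed)

[2] `<path>` regular polygon, #ff8800→score S472 F1935: (9.93,48.77) → (18.87,63.46) → (27.12,48.36) → (9.93,48.77) (closed)

[3] `<path>` cubic bezier, #ff8800→score S472 F1935: (90.58,86.77) → (83.77,72.97) → (71.10,52.69) → (57.66,31.92) → (48.53,16.67) → (48.82,12.95)

[4] `<path>` cubic bezier, #ff8800→score S472 F1935: (50.19,111.89) → (48.27,114.82) → (55.58,106.78) → (66.94,92.01) → (77.17,74.76) → (81.10,59.27)

[5] `<polygon>` rectangle, #ff0000→cut S735 F904: (51.00,80.79) → (65.27,80.79) → (65.27,60.48) → (51.00,60.48) → (51.00,80.79) (closed)

G21
G90
G00 X34.23 Y40.87
M3 S472
G1 X48.37 Y19.27 F1935
G1 X26.77 Y5.13
G1 X12.63 Y26.73
G1 X34.23 Y40.87
M5
G00 X9.93 Y48.77
M3 S472
G1 X18.87 Y63.46 F1935
G1 X27.12 Y48.36
G1 X9.93 Y48.77
M5
G00 X90.58 Y86.77
M3 S472
G1 X83.77 Y72.97 F1935
G1 X71.10 Y52.69
G1 X57.66 Y31.92
G1 X48.53 Y16.67
G1 X48.82 Y12.95
M5
G00 X50.19 Y111.89
M3 S472
G1 X48.27 Y114.82 F1935
G1 X55.58 Y106.78
G1 X66.94 Y92.01
G1 X77.17 Y74.76
G1 X81.10 Y59.27
M5
G00 X51.00 Y80.79
M3 S735
G1 X65.27 Y80.79 F904
G1 X65.27 Y60.48
G1 X51.00 Y60.48
G1 X51.00 Y80.79
M5
G00 X0.00 Y0.00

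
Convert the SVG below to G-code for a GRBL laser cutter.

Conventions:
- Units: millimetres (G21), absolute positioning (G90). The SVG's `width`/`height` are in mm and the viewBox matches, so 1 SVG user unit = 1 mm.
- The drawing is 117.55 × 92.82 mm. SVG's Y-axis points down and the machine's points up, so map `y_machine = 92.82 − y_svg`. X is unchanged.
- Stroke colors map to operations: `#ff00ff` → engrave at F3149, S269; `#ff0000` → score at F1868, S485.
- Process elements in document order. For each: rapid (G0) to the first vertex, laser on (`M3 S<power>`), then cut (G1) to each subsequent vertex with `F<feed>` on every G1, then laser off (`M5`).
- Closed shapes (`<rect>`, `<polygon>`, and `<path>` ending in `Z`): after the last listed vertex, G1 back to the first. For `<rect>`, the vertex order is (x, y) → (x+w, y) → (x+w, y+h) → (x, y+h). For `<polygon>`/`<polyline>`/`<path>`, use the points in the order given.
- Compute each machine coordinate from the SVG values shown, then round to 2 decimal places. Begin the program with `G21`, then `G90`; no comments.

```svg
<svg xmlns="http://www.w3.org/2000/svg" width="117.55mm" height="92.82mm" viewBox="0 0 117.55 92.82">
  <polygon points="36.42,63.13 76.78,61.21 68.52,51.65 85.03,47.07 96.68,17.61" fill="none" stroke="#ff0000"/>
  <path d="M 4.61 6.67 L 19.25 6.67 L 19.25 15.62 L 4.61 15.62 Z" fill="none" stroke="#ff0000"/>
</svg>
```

G21
G90
G0 X36.42 Y29.69
M3 S485
G1 X76.78 Y31.61 F1868
G1 X68.52 Y41.17 F1868
G1 X85.03 Y45.75 F1868
G1 X96.68 Y75.21 F1868
G1 X36.42 Y29.69 F1868
M5
G0 X4.61 Y86.15
M3 S485
G1 X19.25 Y86.15 F1868
G1 X19.25 Y77.20 F1868
G1 X4.61 Y77.20 F1868
G1 X4.61 Y86.15 F1868
M5

viewBox `0 0 117.55 92.82` with mm width/height → 1 unit = 1 mm. Flip: y_m = 92.82 − y_svg.

**Shape 1** — `<polygon>` closed polygon, stroke `#ff0000` → score (S485, F1868). Machine vertices: (36.42,29.69) → (76.78,31.61) → (68.52,41.17) → (85.03,45.75) → (96.68,75.21) → (36.42,29.69). Closed: final G1 returns to the first vertex.

**Shape 2** — `<path>` rectangle, stroke `#ff0000` → score (S485, F1868). Machine vertices: (4.61,86.15) → (19.25,86.15) → (19.25,77.20) → (4.61,77.20) → (4.61,86.15). Closed: final G1 returns to the first vertex.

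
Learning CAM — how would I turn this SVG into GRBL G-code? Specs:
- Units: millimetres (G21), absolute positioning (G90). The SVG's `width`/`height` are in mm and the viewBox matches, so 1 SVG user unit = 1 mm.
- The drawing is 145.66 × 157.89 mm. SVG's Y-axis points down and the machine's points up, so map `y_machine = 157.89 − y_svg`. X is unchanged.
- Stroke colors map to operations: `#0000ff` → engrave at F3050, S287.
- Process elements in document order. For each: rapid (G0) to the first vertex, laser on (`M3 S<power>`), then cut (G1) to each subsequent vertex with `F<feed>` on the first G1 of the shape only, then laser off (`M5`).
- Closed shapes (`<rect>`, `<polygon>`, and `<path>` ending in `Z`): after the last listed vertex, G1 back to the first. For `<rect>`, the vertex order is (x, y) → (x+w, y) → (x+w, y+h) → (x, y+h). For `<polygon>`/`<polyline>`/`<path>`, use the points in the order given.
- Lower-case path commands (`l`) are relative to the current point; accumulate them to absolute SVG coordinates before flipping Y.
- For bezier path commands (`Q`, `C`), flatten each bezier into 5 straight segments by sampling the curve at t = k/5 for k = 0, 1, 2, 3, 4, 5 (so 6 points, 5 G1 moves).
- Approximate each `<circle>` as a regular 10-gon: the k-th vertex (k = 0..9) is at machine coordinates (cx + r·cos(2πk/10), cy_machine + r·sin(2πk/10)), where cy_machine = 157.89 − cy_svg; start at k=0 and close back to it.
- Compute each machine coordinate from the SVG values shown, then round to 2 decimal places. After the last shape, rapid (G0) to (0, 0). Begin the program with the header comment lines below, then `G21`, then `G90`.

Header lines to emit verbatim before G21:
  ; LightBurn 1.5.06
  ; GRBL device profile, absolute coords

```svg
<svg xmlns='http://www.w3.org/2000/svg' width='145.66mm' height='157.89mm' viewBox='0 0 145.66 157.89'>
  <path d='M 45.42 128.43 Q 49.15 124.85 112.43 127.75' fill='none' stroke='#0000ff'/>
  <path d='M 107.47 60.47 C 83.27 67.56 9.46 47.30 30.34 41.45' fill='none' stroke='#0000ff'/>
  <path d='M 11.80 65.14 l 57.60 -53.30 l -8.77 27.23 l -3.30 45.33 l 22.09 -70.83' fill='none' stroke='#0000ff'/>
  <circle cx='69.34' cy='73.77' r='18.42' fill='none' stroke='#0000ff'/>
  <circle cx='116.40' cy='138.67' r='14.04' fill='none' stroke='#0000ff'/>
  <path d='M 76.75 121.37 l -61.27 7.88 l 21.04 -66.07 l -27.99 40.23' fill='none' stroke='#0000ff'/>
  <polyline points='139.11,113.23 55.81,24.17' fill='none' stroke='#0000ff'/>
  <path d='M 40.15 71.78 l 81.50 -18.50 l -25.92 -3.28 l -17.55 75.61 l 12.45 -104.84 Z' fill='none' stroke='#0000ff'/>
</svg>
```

; LightBurn 1.5.06
; GRBL device profile, absolute coords
G21
G90
G0 X45.42 Y29.46
M3 S287
G1 X49.29 Y30.63 F3050
G1 X57.93 Y31.29
G1 X71.33 Y31.42
G1 X89.50 Y31.04
G1 X112.43 Y30.14
M5
G0 X107.47 Y97.42
M3 S287
G1 X88.15 Y96.11 F3050
G1 X63.85 Y99.37
G1 X41.50 Y105.18
G1 X28.02 Y111.53
G1 X30.34 Y116.44
M5
G0 X11.80 Y92.75
M3 S287
G1 X69.40 Y146.05 F3050
G1 X60.63 Y118.82
G1 X57.33 Y73.49
G1 X79.42 Y144.32
M5
G0 X87.76 Y84.12
M3 S287
G1 X84.24 Y94.95 F3050
G1 X75.03 Y101.64
G1 X63.65 Y101.64
G1 X54.44 Y94.95
G1 X50.92 Y84.12
G1 X54.44 Y73.29
G1 X63.65 Y66.60
G1 X75.03 Y66.60
G1 X84.24 Y73.29
G1 X87.76 Y84.12
M5
G0 X130.44 Y19.22
M3 S287
G1 X127.76 Y27.47 F3050
G1 X120.74 Y32.57
G1 X112.06 Y32.57
G1 X105.04 Y27.47
G1 X102.36 Y19.22
G1 X105.04 Y10.97
G1 X112.06 Y5.87
G1 X120.74 Y5.87
G1 X127.76 Y10.97
G1 X130.44 Y19.22
M5
G0 X76.75 Y36.52
M3 S287
G1 X15.48 Y28.64 F3050
G1 X36.52 Y94.71
G1 X8.53 Y54.48
M5
G0 X139.11 Y44.66
M3 S287
G1 X55.81 Y133.72 F3050
M5
G0 X40.15 Y86.11
M3 S287
G1 X121.65 Y104.61 F3050
G1 X95.73 Y107.89
G1 X78.18 Y32.28
G1 X90.63 Y137.12
G1 X40.15 Y86.11
M5
G0 X0.00 Y0.00

Since the viewBox matches the mm dimensions, user units are millimetres directly. The only transform is the Y-flip y_m = 157.89 − y_svg.

Shape 1 is a quadratic bezier drawn with `<path>`. Its stroke #0000ff means engrave at S287, F3050. After flipping Y the toolpath is (45.42,29.46) → (49.29,30.63) → (57.93,31.29) → (71.33,31.42) → (89.50,31.04) → (112.43,30.14).

Shape 2 is a cubic bezier drawn with `<path>`. Its stroke #0000ff means engrave at S287, F3050. After flipping Y the toolpath is (107.47,97.42) → (88.15,96.11) → (63.85,99.37) → (41.50,105.18) → (28.02,111.53) → (30.34,116.44).

Shape 3 is a open polyline drawn with `<path>`. Its stroke #0000ff means engrave at S287, F3050. After flipping Y the toolpath is (11.80,92.75) → (69.40,146.05) → (60.63,118.82) → (57.33,73.49) → (79.42,144.32).

Shape 4 is a circle drawn with `<circle>`. Its stroke #0000ff means engrave at S287, F3050. After flipping Y the toolpath is (87.76,84.12) → (84.24,94.95) → (75.03,101.64) → (63.65,101.64) → (54.44,94.95) → (50.92,84.12) → (54.44,73.29) → (63.65,66.60) → (75.03,66.60) → (84.24,73.29) → (87.76,84.12), returning to the start.

Shape 5 is a circle drawn with `<circle>`. Its stroke #0000ff means engrave at S287, F3050. After flipping Y the toolpath is (130.44,19.22) → (127.76,27.47) → (120.74,32.57) → (112.06,32.57) → (105.04,27.47) → (102.36,19.22) → (105.04,10.97) → (112.06,5.87) → (120.74,5.87) → (127.76,10.97) → (130.44,19.22), returning to the start.

Shape 6 is a open polyline drawn with `<path>`. Its stroke #0000ff means engrave at S287, F3050. After flipping Y the toolpath is (76.75,36.52) → (15.48,28.64) → (36.52,94.71) → (8.53,54.48).

Shape 7 is a line segment drawn with `<polyline>`. Its stroke #0000ff means engrave at S287, F3050. After flipping Y the toolpath is (139.11,44.66) → (55.81,133.72).

Shape 8 is a closed polygon drawn with `<path>`. Its stroke #0000ff means engrave at S287, F3050. After flipping Y the toolpath is (40.15,86.11) → (121.65,104.61) → (95.73,107.89) → (78.18,32.28) → (90.63,137.12) → (40.15,86.11), returning to the start.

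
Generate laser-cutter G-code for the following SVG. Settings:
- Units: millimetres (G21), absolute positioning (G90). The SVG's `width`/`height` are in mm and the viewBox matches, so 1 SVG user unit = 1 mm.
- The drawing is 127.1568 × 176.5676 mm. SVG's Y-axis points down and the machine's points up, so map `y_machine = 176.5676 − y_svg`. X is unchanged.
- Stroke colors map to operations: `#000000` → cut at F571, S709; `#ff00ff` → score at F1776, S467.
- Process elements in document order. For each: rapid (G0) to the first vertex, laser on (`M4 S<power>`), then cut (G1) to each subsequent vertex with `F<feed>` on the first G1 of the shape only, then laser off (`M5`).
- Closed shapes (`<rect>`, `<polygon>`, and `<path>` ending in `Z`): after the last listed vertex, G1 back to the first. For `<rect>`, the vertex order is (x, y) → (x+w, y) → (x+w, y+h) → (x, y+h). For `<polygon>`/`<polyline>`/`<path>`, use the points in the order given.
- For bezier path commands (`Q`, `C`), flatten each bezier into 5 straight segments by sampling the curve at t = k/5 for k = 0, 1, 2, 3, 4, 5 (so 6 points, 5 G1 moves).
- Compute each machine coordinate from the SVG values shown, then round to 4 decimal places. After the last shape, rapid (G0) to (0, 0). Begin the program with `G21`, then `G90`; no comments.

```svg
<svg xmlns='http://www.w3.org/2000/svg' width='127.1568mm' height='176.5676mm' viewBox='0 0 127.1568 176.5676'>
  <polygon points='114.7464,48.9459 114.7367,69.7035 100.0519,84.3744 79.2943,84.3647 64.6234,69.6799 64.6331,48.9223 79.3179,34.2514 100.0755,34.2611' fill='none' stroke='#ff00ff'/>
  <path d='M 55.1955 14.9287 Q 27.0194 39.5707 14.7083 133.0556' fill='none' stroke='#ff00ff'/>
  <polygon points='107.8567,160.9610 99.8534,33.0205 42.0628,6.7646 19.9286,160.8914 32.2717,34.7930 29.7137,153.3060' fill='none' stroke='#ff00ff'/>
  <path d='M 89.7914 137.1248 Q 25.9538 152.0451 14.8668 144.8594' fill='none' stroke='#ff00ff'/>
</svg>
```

viewBox `0 0 127.1568 176.5676` with mm width/height → 1 unit = 1 mm. Flip: y_m = 176.5676 − y_svg.

**Shape 1** — `<polygon>` regular polygon, stroke `#ff00ff` → score (S467, F1776). Machine vertices: (114.7464,127.6217) → (114.7367,106.8641) → (100.0519,92.1932) → (79.2943,92.2029) → (64.6234,106.8877) → (64.6331,127.6453) → (79.3179,142.3162) → (100.0755,142.3065) → (114.7464,127.6217). Closed: final G1 returns to the first vertex.

**Shape 2** — `<path>` quadratic bezier, stroke `#ff00ff` → score (S467, F1776). Control points (SVG): P0=(55.1955,14.9287), P1=(27.0194,39.5707), P2=(14.7083,133.0556); sampled at t=k/5. Machine vertices: (55.1955,161.6389) → (44.5597,149.0284) → (35.1930,130.9104) → (27.0956,107.2851) → (20.2673,78.1522) → (14.7083,43.5120). Open path.

**Shape 3** — `<polygon>` closed polygon, stroke `#ff00ff` → score (S467, F1776). Machine vertices: (107.8567,15.6066) → (99.8534,143.5471) → (42.0628,169.8030) → (19.9286,15.6762) → (32.2717,141.7746) → (29.7137,23.2616) → (107.8567,15.6066). Closed: final G1 returns to the first vertex.

**Shape 4** — `<path>` quadratic bezier, stroke `#ff00ff` → score (S467, F1776). Control points (SVG): P0=(89.7914,137.1248), P1=(25.9538,152.0451), P2=(14.8668,144.8594); sampled at t=k/5. Machine vertices: (89.7914,39.4428) → (66.3664,34.3589) → (47.1614,31.0435) → (32.1765,29.4966) → (21.4116,29.7182) → (14.8668,31.7082). Open path.

G21
G90
G0 X114.7464 Y127.6217
M4 S467
G1 X114.7367 Y106.8641 F1776
G1 X100.0519 Y92.1932
G1 X79.2943 Y92.2029
G1 X64.6234 Y106.8877
G1 X64.6331 Y127.6453
G1 X79.3179 Y142.3162
G1 X100.0755 Y142.3065
G1 X114.7464 Y127.6217
M5
G0 X55.1955 Y161.6389
M4 S467
G1 X44.5597 Y149.0284 F1776
G1 X35.1930 Y130.9104
G1 X27.0956 Y107.2851
G1 X20.2673 Y78.1522
G1 X14.7083 Y43.5120
M5
G0 X107.8567 Y15.6066
M4 S467
G1 X99.8534 Y143.5471 F1776
G1 X42.0628 Y169.8030
G1 X19.9286 Y15.6762
G1 X32.2717 Y141.7746
G1 X29.7137 Y23.2616
G1 X107.8567 Y15.6066
M5
G0 X89.7914 Y39.4428
M4 S467
G1 X66.3664 Y34.3589 F1776
G1 X47.1614 Y31.0435
G1 X32.1765 Y29.4966
G1 X21.4116 Y29.7182
G1 X14.8668 Y31.7082
M5
G0 X0.0000 Y0.0000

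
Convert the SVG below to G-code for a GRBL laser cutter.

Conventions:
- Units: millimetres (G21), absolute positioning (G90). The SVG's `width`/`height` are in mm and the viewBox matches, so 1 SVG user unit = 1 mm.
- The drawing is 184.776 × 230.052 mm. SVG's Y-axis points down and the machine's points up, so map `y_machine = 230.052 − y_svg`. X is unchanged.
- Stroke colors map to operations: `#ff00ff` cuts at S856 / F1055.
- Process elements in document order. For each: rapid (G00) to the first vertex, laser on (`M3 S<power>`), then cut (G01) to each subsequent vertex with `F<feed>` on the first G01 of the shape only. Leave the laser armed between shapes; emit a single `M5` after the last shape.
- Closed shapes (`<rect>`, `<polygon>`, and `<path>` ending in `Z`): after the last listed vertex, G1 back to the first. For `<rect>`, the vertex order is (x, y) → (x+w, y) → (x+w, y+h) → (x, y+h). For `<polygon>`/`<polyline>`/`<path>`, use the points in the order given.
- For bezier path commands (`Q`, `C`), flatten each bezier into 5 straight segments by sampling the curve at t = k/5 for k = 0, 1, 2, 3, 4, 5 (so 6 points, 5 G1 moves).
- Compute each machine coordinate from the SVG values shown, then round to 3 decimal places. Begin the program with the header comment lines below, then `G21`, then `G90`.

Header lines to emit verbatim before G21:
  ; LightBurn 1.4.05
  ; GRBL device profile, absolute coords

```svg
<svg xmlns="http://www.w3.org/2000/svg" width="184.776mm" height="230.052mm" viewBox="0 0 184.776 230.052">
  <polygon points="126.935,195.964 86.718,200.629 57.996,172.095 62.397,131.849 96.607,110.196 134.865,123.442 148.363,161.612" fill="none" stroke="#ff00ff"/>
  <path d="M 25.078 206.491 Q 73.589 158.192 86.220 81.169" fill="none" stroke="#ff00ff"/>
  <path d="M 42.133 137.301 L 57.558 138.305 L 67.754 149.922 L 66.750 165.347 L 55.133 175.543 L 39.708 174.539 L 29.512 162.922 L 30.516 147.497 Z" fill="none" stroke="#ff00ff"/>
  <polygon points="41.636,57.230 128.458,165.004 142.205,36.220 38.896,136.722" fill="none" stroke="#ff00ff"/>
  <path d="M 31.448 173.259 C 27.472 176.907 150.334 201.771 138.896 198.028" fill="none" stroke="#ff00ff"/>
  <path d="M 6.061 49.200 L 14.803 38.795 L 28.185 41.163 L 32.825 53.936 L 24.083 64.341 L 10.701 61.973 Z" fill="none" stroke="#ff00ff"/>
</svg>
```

; LightBurn 1.4.05
; GRBL device profile, absolute coords
G21
G90
G00 X126.935 Y34.088
M3 S856
G01 X86.718 Y29.423 F1055
G01 X57.996 Y57.957
G01 X62.397 Y98.203
G01 X96.607 Y119.856
G01 X134.865 Y106.610
G01 X148.363 Y68.440
G01 X126.935 Y34.088
G00 X25.078 Y23.561
M3 S856
G01 X43.047 Y44.030 F1055
G01 X58.146 Y66.796
G01 X70.374 Y91.860
G01 X79.732 Y119.223
G01 X86.220 Y148.883
G00 X42.133 Y92.751
M3 S856
G01 X57.558 Y91.747 F1055
G01 X67.754 Y80.130
G01 X66.750 Y64.705
G01 X55.133 Y54.509
G01 X39.708 Y55.513
G01 X29.512 Y67.130
G01 X30.516 Y82.555
G01 X42.133 Y92.751
G00 X41.636 Y172.822
M3 S856
G01 X128.458 Y65.048 F1055
G01 X142.205 Y193.832
G01 X38.896 Y93.330
G01 X41.636 Y172.822
G00 X31.448 Y56.793
M3 S856
G01 X42.194 Y52.457 F1055
G01 X70.846 Y45.420
G01 X104.870 Y38.075
G01 X131.732 Y32.812
G01 X138.896 Y32.024
G00 X6.061 Y180.852
M3 S856
G01 X14.803 Y191.257 F1055
G01 X28.185 Y188.889
G01 X32.825 Y176.116
G01 X24.083 Y165.711
G01 X10.701 Y168.079
G01 X6.061 Y180.852
M5

viewBox `0 0 184.776 230.052` with mm width/height → 1 unit = 1 mm. Flip: y_m = 230.052 − y_svg.

**Shape 1** — `<polygon>` regular polygon, stroke `#ff00ff` → cut (S856, F1055). Machine vertices: (126.935,34.088) → (86.718,29.423) → (57.996,57.957) → (62.397,98.203) → (96.607,119.856) → (134.865,106.610) → (148.363,68.440) → (126.935,34.088). Closed: final G1 returns to the first vertex.

**Shape 2** — `<path>` quadratic bezier, stroke `#ff00ff` → cut (S856, F1055). Control points (SVG): P0=(25.078,206.491), P1=(73.589,158.192), P2=(86.220,81.169); sampled at t=k/5. Machine vertices: (25.078,23.561) → (43.047,44.030) → (58.146,66.796) → (70.374,91.860) → (79.732,119.223) → (86.220,148.883). Open path.

**Shape 3** — `<path>` regular polygon, stroke `#ff00ff` → cut (S856, F1055). Machine vertices: (42.133,92.751) → (57.558,91.747) → (67.754,80.130) → (66.750,64.705) → (55.133,54.509) → (39.708,55.513) → (29.512,67.130) → (30.516,82.555) → (42.133,92.751). Closed: final G1 returns to the first vertex.

**Shape 4** — `<polygon>` closed polygon, stroke `#ff00ff` → cut (S856, F1055). Machine vertices: (41.636,172.822) → (128.458,65.048) → (142.205,193.832) → (38.896,93.330) → (41.636,172.822). Closed: final G1 returns to the first vertex.

**Shape 5** — `<path>` cubic bezier, stroke `#ff00ff` → cut (S856, F1055). Control points (SVG): P0=(31.448,173.259), P1=(27.472,176.907), P2=(150.334,201.771), P3=(138.896,198.028); sampled at t=k/5. Machine vertices: (31.448,56.793) → (42.194,52.457) → (70.846,45.420) → (104.870,38.075) → (131.732,32.812) → (138.896,32.024). Open path.

**Shape 6** — `<path>` regular polygon, stroke `#ff00ff` → cut (S856, F1055). Machine vertices: (6.061,180.852) → (14.803,191.257) → (28.185,188.889) → (32.825,176.116) → (24.083,165.711) → (10.701,168.079) → (6.061,180.852). Closed: final G1 returns to the first vertex.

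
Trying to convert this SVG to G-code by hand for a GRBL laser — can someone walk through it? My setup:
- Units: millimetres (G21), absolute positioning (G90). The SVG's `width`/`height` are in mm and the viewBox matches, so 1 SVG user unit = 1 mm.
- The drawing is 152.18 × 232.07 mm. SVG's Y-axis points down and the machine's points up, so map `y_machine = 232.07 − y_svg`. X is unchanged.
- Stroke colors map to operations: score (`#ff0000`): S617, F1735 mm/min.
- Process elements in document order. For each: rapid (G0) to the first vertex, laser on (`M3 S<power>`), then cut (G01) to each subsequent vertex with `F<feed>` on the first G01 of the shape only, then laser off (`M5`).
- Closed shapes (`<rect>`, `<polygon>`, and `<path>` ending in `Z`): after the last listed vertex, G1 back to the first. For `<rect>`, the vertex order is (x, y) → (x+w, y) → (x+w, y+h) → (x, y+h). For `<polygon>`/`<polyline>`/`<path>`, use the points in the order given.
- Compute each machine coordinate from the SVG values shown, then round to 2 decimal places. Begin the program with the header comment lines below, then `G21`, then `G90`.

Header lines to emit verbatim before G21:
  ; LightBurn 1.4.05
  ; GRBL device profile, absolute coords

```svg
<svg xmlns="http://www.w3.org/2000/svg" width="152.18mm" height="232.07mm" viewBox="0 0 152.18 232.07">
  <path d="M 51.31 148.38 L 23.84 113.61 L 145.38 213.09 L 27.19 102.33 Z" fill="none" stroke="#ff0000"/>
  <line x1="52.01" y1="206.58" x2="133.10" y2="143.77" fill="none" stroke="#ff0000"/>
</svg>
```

1 u = 1 mm; y_m = 232.07 − y.

[1] `<path>` closed polygon, #ff0000→score S617 F1735: (51.31,83.69) → (23.84,118.46) → (145.38,18.98) → (27.19,129.74) → (51.31,83.69) (closed)

[2] `<line>` line segment, #ff0000→score S617 F1735: (52.01,25.49) → (133.10,88.30)

; LightBurn 1.4.05
; GRBL device profile, absolute coords
G21
G90
G0 X51.31 Y83.69
M3 S617
G01 X23.84 Y118.46 F1735
G01 X145.38 Y18.98
G01 X27.19 Y129.74
G01 X51.31 Y83.69
M5
G0 X52.01 Y25.49
M3 S617
G01 X133.10 Y88.30 F1735
M5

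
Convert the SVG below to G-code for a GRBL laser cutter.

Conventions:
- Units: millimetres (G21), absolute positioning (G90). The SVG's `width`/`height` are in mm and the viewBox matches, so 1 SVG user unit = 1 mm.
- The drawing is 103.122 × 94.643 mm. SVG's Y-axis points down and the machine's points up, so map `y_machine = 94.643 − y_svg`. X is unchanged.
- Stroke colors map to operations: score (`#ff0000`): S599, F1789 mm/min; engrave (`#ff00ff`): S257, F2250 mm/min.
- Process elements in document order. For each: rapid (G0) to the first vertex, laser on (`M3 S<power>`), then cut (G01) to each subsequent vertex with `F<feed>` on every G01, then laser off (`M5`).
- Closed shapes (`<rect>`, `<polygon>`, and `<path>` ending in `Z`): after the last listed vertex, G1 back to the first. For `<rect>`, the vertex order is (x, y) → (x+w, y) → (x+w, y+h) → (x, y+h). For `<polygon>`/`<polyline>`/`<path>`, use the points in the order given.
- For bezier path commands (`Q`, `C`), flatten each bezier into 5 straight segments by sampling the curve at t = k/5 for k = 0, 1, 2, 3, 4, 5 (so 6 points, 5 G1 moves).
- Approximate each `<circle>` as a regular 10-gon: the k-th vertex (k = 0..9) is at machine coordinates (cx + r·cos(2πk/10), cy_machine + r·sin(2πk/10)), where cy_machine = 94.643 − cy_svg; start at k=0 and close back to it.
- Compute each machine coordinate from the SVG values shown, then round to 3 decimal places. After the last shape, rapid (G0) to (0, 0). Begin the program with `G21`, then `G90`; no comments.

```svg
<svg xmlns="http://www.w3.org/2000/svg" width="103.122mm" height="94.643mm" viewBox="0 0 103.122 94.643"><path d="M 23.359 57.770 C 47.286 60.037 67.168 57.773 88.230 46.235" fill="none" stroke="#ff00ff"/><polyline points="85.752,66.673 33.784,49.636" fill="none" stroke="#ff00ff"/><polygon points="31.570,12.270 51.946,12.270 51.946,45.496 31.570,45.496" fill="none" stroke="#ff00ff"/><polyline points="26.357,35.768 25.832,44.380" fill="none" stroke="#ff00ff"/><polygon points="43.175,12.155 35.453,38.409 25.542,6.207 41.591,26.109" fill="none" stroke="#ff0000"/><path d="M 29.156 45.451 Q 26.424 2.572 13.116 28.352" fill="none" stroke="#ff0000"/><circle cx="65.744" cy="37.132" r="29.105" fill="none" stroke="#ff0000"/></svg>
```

G21
G90
G0 X23.359 Y36.873
M3 S257
G01 X37.272 Y36.094 F2250
G01 X50.464 Y36.631 F2250
G01 X63.188 Y38.710 F2250
G01 X75.693 Y42.560 F2250
G01 X88.230 Y48.408 F2250
M5
G0 X85.752 Y27.970
M3 S257
G01 X33.784 Y45.007 F2250
M5
G0 X31.570 Y82.373
M3 S257
G01 X51.946 Y82.373 F2250
G01 X51.946 Y49.147 F2250
G01 X31.570 Y49.147 F2250
G01 X31.570 Y82.373 F2250
M5
G0 X26.357 Y58.875
M3 S257
G01 X25.832 Y50.263 F2250
M5
G0 X43.175 Y82.488
M3 S599
G01 X35.453 Y56.234 F1789
G01 X25.542 Y88.436 F1789
G01 X41.591 Y68.534 F1789
G01 X43.175 Y82.488 F1789
M5
G0 X29.156 Y49.192
M3 S599
G01 X27.640 Y63.597 F1789
G01 X25.278 Y72.510 F1789
G01 X22.070 Y75.930 F1789
G01 X18.016 Y73.857 F1789
G01 X13.116 Y66.291 F1789
M5
G0 X94.849 Y57.511
M3 S599
G01 X89.290 Y74.618 F1789
G01 X74.738 Y85.191 F1789
G01 X56.750 Y85.191 F1789
G01 X42.198 Y74.618 F1789
G01 X36.639 Y57.511 F1789
G01 X42.198 Y40.404 F1789
G01 X56.750 Y29.831 F1789
G01 X74.738 Y29.831 F1789
G01 X89.290 Y40.404 F1789
G01 X94.849 Y57.511 F1789
M5
G0 X0.000 Y0.000

viewBox `0 0 103.122 94.643` with mm width/height → 1 unit = 1 mm. Flip: y_m = 94.643 − y_svg.

**Shape 1** — `<path>` cubic bezier, stroke `#ff00ff` → engrave (S257, F2250). Control points (SVG): P0=(23.359,57.770), P1=(47.286,60.037), P2=(67.168,57.773), P3=(88.230,46.235); sampled at t=k/5. Machine vertices: (23.359,36.873) → (37.272,36.094) → (50.464,36.631) → (63.188,38.710) → (75.693,42.560) → (88.230,48.408). Open path.

**Shape 2** — `<polyline>` line segment, stroke `#ff00ff` → engrave (S257, F2250). Machine vertices: (85.752,27.970) → (33.784,45.007). Open path.

**Shape 3** — `<polygon>` rectangle, stroke `#ff00ff` → engrave (S257, F2250). Machine vertices: (31.570,82.373) → (51.946,82.373) → (51.946,49.147) → (31.570,49.147) → (31.570,82.373). Closed: final G1 returns to the first vertex.

**Shape 4** — `<polyline>` line segment, stroke `#ff00ff` → engrave (S257, F2250). Machine vertices: (26.357,58.875) → (25.832,50.263). Open path.

**Shape 5** — `<polygon>` closed polygon, stroke `#ff0000` → score (S599, F1789). Machine vertices: (43.175,82.488) → (35.453,56.234) → (25.542,88.436) → (41.591,68.534) → (43.175,82.488). Closed: final G1 returns to the first vertex.

**Shape 6** — `<path>` quadratic bezier, stroke `#ff0000` → score (S599, F1789). Control points (SVG): P0=(29.156,45.451), P1=(26.424,2.572), P2=(13.116,28.352); sampled at t=k/5. Machine vertices: (29.156,49.192) → (27.640,63.597) → (25.278,72.510) → (22.070,75.930) → (18.016,73.857) → (13.116,66.291). Open path.

**Shape 7** — `<circle>` circle, stroke `#ff0000` → score (S599, F1789). Machine vertices: (94.849,57.511) → (89.290,74.618) → (74.738,85.191) → (56.750,85.191) → (42.198,74.618) → (36.639,57.511) → (42.198,40.404) → (56.750,29.831) → (74.738,29.831) → (89.290,40.404) → (94.849,57.511). Closed: final G1 returns to the first vertex.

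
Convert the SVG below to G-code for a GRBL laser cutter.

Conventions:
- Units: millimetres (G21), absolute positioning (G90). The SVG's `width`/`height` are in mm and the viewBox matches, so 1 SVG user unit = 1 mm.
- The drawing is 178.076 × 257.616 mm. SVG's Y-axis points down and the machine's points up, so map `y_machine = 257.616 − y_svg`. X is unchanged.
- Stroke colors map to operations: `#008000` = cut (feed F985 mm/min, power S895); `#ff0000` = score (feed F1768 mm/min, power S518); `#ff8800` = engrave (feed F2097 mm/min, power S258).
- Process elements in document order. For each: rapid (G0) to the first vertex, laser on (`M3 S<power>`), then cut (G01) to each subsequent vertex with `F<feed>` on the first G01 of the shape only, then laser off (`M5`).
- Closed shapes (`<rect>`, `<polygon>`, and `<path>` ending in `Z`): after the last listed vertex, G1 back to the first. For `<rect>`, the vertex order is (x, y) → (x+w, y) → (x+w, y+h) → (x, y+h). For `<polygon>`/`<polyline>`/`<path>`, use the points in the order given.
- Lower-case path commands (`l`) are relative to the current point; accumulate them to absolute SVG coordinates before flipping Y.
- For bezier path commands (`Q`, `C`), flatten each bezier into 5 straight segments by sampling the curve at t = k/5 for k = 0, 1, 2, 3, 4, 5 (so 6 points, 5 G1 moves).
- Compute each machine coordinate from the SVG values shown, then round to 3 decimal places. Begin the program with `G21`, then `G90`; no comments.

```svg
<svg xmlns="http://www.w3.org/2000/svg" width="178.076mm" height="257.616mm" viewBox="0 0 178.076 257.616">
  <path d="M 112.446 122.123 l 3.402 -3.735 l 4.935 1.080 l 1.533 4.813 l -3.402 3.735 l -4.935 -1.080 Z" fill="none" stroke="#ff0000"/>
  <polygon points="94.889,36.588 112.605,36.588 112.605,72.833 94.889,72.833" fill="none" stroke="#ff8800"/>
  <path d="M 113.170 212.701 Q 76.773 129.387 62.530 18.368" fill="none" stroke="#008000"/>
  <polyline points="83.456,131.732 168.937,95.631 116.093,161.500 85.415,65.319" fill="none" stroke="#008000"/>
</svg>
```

G21
G90
G0 X112.446 Y135.493
M3 S518
G01 X115.848 Y139.228 F1768
G01 X120.783 Y138.148
G01 X122.316 Y133.335
G01 X118.914 Y129.600
G01 X113.979 Y130.680
G01 X112.446 Y135.493
M5
G0 X94.889 Y221.028
M3 S258
G01 X112.605 Y221.028 F2097
G01 X112.605 Y184.783
G01 X94.889 Y184.783
G01 X94.889 Y221.028
M5
G0 X113.170 Y44.915
M3 S895
G01 X99.497 Y79.349 F985
G01 X87.597 Y115.999
G01 X77.469 Y154.866
G01 X69.113 Y195.949
G01 X62.530 Y239.248
M5
G0 X83.456 Y125.884
M3 S895
G01 X168.937 Y161.985 F985
G01 X116.093 Y96.116
G01 X85.415 Y192.297
M5

1 u = 1 mm; y_m = 257.616 − y.

[1] `<path>` regular polygon, #ff0000→score S518 F1768: (112.446,135.493) → (115.848,139.228) → (120.783,138.148) → (122.316,133.335) → (118.914,129.600) → (113.979,130.680) → (112.446,135.493) (closed)

[2] `<polygon>` rectangle, #ff8800→engrave S258 F2097: (94.889,221.028) → (112.605,221.028) → (112.605,184.783) → (94.889,184.783) → (94.889,221.028) (closed)

[3] `<path>` quadratic bezier, #008000→cut S895 F985: (113.170,44.915) → (99.497,79.349) → (87.597,115.999) → (77.469,154.866) → (69.113,195.949) → (62.530,239.248)

[4] `<polyline>` open polyline, #008000→cut S895 F985: (83.456,125.884) → (168.937,161.985) → (116.093,96.116) → (85.415,192.297)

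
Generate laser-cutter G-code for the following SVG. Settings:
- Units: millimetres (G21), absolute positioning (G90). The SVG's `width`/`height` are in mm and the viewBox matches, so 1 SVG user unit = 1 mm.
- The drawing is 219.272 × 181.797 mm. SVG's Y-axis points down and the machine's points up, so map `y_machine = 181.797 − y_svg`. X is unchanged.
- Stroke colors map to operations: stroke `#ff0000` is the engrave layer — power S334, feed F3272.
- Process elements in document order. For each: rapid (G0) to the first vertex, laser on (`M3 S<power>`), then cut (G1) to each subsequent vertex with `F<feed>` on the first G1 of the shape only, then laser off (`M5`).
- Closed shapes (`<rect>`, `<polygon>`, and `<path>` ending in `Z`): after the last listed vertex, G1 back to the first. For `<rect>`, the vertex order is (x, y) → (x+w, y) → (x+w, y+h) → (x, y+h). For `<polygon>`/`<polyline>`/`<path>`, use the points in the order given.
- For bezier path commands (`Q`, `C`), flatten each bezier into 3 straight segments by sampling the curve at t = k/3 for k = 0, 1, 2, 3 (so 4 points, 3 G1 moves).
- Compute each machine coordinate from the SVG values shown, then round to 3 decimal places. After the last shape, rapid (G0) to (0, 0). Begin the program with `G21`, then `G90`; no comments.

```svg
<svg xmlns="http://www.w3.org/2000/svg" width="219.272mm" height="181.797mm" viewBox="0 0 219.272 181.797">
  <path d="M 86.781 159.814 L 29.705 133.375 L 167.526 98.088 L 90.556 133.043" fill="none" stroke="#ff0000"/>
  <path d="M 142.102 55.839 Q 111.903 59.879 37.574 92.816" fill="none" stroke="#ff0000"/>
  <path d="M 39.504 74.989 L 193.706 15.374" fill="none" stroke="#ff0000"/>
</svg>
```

1 u = 1 mm; y_m = 181.797 − y.

[1] `<path>` open polyline, #ff0000→engrave S334 F3272: (86.781,21.983) → (29.705,48.422) → (167.526,83.709) → (90.556,48.754)

[2] `<path>` quadratic bezier, #ff0000→engrave S334 F3272: (142.102,125.958) → (117.066,120.054) → (82.223,107.728) → (37.574,88.981)

[3] `<path>` line segment, #ff0000→engrave S334 F3272: (39.504,106.808) → (193.706,166.423)

G21
G90
G0 X86.781 Y21.983
M3 S334
G1 X29.705 Y48.422 F3272
G1 X167.526 Y83.709
G1 X90.556 Y48.754
M5
G0 X142.102 Y125.958
M3 S334
G1 X117.066 Y120.054 F3272
G1 X82.223 Y107.728
G1 X37.574 Y88.981
M5
G0 X39.504 Y106.808
M3 S334
G1 X193.706 Y166.423 F3272
M5
G0 X0.000 Y0.000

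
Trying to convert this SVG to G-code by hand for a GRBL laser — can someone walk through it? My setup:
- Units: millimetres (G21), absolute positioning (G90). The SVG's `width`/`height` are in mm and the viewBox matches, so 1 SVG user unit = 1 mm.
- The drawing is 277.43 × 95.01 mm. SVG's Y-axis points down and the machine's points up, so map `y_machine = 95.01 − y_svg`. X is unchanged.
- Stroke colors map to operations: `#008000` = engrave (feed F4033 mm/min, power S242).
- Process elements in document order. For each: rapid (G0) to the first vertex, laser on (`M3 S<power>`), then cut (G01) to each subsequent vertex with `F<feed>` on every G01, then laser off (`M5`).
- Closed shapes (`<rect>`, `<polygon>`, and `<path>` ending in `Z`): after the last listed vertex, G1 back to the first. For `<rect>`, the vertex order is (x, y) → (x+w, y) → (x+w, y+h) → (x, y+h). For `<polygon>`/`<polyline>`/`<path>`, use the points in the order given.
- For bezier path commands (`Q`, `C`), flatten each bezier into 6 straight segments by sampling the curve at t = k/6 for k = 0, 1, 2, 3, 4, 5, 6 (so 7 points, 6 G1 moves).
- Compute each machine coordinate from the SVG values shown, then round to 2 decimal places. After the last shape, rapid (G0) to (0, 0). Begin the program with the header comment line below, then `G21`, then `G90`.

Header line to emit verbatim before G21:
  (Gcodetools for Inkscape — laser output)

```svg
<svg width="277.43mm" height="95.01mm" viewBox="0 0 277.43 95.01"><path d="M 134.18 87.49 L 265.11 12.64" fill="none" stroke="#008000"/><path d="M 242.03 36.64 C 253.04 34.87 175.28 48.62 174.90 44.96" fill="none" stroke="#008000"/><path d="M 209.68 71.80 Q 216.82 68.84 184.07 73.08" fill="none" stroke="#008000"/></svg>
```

(Gcodetools for Inkscape — laser output)
G21
G90
G0 X134.18 Y7.52
M3 S242
G01 X265.11 Y82.37 F4033
M5
G0 X242.03 Y58.37
M3 S242
G01 X240.91 Y58.11 F4033
G01 X229.60 Y56.19 F4033
G01 X212.74 Y53.50 F4033
G01 X194.92 Y50.97 F4033
G01 X180.77 Y49.52 F4033
G01 X174.90 Y50.05 F4033
M5
G0 X209.68 Y23.21
M3 S242
G01 X210.95 Y24.00 F4033
G01 X210.01 Y24.38 F4033
G01 X206.85 Y24.37 F4033
G01 X201.47 Y23.96 F4033
G01 X193.88 Y23.14 F4033
G01 X184.07 Y21.93 F4033
M5
G0 X0.00 Y0.00

Since the viewBox matches the mm dimensions, user units are millimetres directly. The only transform is the Y-flip y_m = 95.01 − y_svg.

Shape 1 is a line segment drawn with `<path>`. Its stroke #008000 means engrave at S242, F4033. After flipping Y the toolpath is (134.18,7.52) → (265.11,82.37).

Shape 2 is a cubic bezier drawn with `<path>`. Its stroke #008000 means engrave at S242, F4033. After flipping Y the toolpath is (242.03,58.37) → (240.91,58.11) → (229.60,56.19) → (212.74,53.50) → (194.92,50.97) → (180.77,49.52) → (174.90,50.05).

Shape 3 is a quadratic bezier drawn with `<path>`. Its stroke #008000 means engrave at S242, F4033. After flipping Y the toolpath is (209.68,23.21) → (210.95,24.00) → (210.01,24.38) → (206.85,24.37) → (201.47,23.96) → (193.88,23.14) → (184.07,21.93).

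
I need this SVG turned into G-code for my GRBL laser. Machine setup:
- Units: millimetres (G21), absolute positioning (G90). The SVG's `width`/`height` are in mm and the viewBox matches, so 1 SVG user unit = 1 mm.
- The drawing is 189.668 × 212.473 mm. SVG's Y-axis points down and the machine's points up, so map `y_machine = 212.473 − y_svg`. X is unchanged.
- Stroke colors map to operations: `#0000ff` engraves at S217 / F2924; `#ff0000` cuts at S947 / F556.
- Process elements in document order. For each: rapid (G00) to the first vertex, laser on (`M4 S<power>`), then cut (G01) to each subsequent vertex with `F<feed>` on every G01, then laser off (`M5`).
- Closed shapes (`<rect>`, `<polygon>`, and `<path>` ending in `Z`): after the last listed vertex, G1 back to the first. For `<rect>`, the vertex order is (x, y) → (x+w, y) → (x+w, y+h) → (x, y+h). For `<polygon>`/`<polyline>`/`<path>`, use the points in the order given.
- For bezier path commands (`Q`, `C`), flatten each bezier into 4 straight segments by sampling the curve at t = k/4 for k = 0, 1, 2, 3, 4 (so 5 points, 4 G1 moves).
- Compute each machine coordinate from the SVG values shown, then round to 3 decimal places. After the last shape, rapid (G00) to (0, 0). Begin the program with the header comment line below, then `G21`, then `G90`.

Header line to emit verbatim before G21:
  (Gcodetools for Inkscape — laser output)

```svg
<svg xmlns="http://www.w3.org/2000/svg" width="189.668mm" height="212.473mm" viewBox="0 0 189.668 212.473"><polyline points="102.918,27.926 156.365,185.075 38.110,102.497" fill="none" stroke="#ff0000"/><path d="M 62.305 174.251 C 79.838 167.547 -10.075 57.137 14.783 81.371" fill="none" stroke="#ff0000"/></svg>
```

Since the viewBox matches the mm dimensions, user units are millimetres directly. The only transform is the Y-flip y_m = 212.473 − y_svg.

Shape 1 is a open polyline drawn with `<polyline>`. Its stroke #ff0000 means cut at S947, F556. After flipping Y the toolpath is (102.918,184.547) → (156.365,27.398) → (38.110,109.976).

Shape 2 is a cubic bezier drawn with `<path>`. Its stroke #ff0000 means cut at S947, F556. After flipping Y the toolpath is (62.305,38.222) → (58.781,58.971) → (35.797,96.264) → (14.187,127.756) → (14.783,131.102).

(Gcodetools for Inkscape — laser output)
G21
G90
G00 X102.918 Y184.547
M4 S947
G01 X156.365 Y27.398 F556
G01 X38.110 Y109.976 F556
M5
G00 X62.305 Y38.222
M4 S947
G01 X58.781 Y58.971 F556
G01 X35.797 Y96.264 F556
G01 X14.187 Y127.756 F556
G01 X14.783 Y131.102 F556
M5
G00 X0.000 Y0.000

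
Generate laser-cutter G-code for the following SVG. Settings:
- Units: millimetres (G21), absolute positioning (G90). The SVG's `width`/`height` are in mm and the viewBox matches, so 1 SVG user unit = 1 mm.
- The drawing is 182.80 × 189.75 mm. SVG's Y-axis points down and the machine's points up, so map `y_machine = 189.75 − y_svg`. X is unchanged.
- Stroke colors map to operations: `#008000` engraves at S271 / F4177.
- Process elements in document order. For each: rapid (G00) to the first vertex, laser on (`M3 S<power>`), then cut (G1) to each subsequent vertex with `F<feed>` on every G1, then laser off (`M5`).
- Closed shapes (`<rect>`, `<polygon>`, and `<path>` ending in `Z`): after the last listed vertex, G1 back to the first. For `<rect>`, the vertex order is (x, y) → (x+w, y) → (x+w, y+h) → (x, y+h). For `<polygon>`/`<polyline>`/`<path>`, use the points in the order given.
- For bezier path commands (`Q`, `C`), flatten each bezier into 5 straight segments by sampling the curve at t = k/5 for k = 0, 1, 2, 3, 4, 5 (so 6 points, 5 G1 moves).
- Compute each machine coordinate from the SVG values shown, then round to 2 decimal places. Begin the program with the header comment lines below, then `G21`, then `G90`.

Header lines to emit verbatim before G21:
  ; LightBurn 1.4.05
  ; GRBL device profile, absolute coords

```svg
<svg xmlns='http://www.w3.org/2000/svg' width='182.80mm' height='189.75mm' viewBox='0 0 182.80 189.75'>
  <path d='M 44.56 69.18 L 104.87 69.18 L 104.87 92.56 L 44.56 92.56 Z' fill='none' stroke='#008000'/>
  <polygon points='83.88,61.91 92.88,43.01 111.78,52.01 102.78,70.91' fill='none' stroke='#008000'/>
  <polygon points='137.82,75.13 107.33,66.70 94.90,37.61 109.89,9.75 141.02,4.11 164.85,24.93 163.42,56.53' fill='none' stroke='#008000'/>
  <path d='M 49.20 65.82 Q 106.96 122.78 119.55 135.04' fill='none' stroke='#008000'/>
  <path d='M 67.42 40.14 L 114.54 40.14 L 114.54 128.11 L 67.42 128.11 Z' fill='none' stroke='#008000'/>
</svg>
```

; LightBurn 1.4.05
; GRBL device profile, absolute coords
G21
G90
G00 X44.56 Y120.57
M3 S271
G1 X104.87 Y120.57 F4177
G1 X104.87 Y97.19 F4177
G1 X44.56 Y97.19 F4177
G1 X44.56 Y120.57 F4177
M5
G00 X83.88 Y127.84
M3 S271
G1 X92.88 Y146.74 F4177
G1 X111.78 Y137.74 F4177
G1 X102.78 Y118.84 F4177
G1 X83.88 Y127.84 F4177
M5
G00 X137.82 Y114.62
M3 S271
G1 X107.33 Y123.05 F4177
G1 X94.90 Y152.14 F4177
G1 X109.89 Y180.00 F4177
G1 X141.02 Y185.64 F4177
G1 X164.85 Y164.82 F4177
G1 X163.42 Y133.22 F4177
G1 X137.82 Y114.62 F4177
M5
G00 X49.20 Y123.93
M3 S271
G1 X70.50 Y102.93 F4177
G1 X88.18 Y85.51 F4177
G1 X102.25 Y71.67 F4177
G1 X112.71 Y61.40 F4177
G1 X119.55 Y54.71 F4177
M5
G00 X67.42 Y149.61
M3 S271
G1 X114.54 Y149.61 F4177
G1 X114.54 Y61.64 F4177
G1 X67.42 Y61.64 F4177
G1 X67.42 Y149.61 F4177
M5

Since the viewBox matches the mm dimensions, user units are millimetres directly. The only transform is the Y-flip y_m = 189.75 − y_svg.

Shape 1 is a rectangle drawn with `<path>`. Its stroke #008000 means engrave at S271, F4177. After flipping Y the toolpath is (44.56,120.57) → (104.87,120.57) → (104.87,97.19) → (44.56,97.19) → (44.56,120.57), returning to the start.

Shape 2 is a regular polygon drawn with `<polygon>`. Its stroke #008000 means engrave at S271, F4177. After flipping Y the toolpath is (83.88,127.84) → (92.88,146.74) → (111.78,137.74) → (102.78,118.84) → (83.88,127.84), returning to the start.

Shape 3 is a regular polygon drawn with `<polygon>`. Its stroke #008000 means engrave at S271, F4177. After flipping Y the toolpath is (137.82,114.62) → (107.33,123.05) → (94.90,152.14) → (109.89,180.00) → (141.02,185.64) → (164.85,164.82) → (163.42,133.22) → (137.82,114.62), returning to the start.

Shape 4 is a quadratic bezier drawn with `<path>`. Its stroke #008000 means engrave at S271, F4177. After flipping Y the toolpath is (49.20,123.93) → (70.50,102.93) → (88.18,85.51) → (102.25,71.67) → (112.71,61.40) → (119.55,54.71).

Shape 5 is a rectangle drawn with `<path>`. Its stroke #008000 means engrave at S271, F4177. After flipping Y the toolpath is (67.42,149.61) → (114.54,149.61) → (114.54,61.64) → (67.42,61.64) → (67.42,149.61), returning to the start.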